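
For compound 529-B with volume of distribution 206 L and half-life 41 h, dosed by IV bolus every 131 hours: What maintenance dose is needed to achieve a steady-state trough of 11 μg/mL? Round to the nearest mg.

τ/t½ = 131/41 ≈ 3.1951, so f = (1/2)^(131/41) ≈ 0.109187.
Cmin,ss = (D/Vd)·f/(1−f), so D = Cmin,ss·Vd·(1−f)/f.
D = 11 × 206 × (1−f)/f ≈ 11 × 206 × 8.15860 ≈ 18487.39 mg.

18487 mg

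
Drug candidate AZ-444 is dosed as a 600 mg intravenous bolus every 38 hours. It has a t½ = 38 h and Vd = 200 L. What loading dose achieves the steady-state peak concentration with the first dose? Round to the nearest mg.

f = (1/2)^(38/38) ≈ 0.500000; accumulation ratio R = 1/(1−f) ≈ 2.00000.
Loading dose to hit Cmax,ss on first dose: D_load = D_maint·R ≈ 600 × 2.00000 ≈ 1200.00 mg.

1200 mg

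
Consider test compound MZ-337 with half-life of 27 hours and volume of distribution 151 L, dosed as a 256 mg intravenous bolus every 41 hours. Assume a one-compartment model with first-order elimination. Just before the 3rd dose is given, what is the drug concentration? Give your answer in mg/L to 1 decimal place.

0.8 mg/L

f = (1/2)^(τ/t½) = (1/2)^(41/27) ≈ 0.3490.
C₀ = D/Vd = 256/151 ≈ 1.695 mg/L.
Before the 3rd dose, 2 doses have been given. Superposition: Cmin = C₀·(f + f²).
≈ 1.695 × (0.3490 + 0.1218) ≈ 1.695 × 0.4708 ≈ 0.798 mg/L.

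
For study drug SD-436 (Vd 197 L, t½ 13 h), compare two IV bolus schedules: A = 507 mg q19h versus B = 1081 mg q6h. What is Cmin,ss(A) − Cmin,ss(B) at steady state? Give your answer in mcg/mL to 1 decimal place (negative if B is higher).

-13.1 mcg/mL

Regimen A: f = (1/2)^(19/13) ≈ 0.3631; Cmin,ss = (507/197)·f/(1−f) ≈ 1.467 mcg/mL.
Regimen B: f = (1/2)^(6/13) ≈ 0.7262; Cmin,ss = (1081/197)·f/(1−f) ≈ 14.554 mcg/mL.
Difference ≈ 1.467 − 14.554 ≈ -13.087 mcg/mL.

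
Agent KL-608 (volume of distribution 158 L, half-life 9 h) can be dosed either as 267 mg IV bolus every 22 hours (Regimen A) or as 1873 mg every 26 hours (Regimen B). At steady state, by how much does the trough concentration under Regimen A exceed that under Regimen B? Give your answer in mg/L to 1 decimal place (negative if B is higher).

Regimen A: f = (1/2)^(22/9) ≈ 0.1837; Cmin,ss = (267/158)·f/(1−f) ≈ 0.380 mg/L.
Regimen B: f = (1/2)^(26/9) ≈ 0.1350; Cmin,ss = (1873/158)·f/(1−f) ≈ 1.850 mg/L.
Difference ≈ 0.380 − 1.850 ≈ -1.470 mg/L.

-1.5 mg/L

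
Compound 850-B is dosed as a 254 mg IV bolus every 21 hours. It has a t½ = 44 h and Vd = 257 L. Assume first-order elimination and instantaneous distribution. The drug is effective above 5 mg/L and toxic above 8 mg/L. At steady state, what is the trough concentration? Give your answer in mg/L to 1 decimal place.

2.5 mg/L

k = ln2/t½ = ln2/44 ≈ 0.015753 h⁻¹; fraction remaining f = e^(−kτ) = e^(−0.015753×21) ≈ 0.7183.
Accumulation ratio R = 1/(1 − f) ≈ 1/0.2817 ≈ 3.5499.
Single-dose peak C₀ = D/Vd = 254/257 ≈ 0.988 mg/L.
Cmax,ss = C₀/(1 − f) ≈ 0.988/0.2817 ≈ 3.507 mg/L.
Steady-state trough Cmin,ss = Cmax,ss·f ≈ 3.507 × 0.7183 ≈ 2.519 mg/L.
Trough 2.5 mg/L vs MEC 5 mg/L: subtherapeutic.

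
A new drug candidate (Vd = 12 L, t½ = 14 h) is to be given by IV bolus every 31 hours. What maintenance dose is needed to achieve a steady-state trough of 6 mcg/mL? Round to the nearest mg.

τ/t½ = 31/14 ≈ 2.2143, so f = (1/2)^(31/14) ≈ 0.215493.
Cmin,ss = (D/Vd)·f/(1−f), so D = Cmin,ss·Vd·(1−f)/f.
D = 6 × 12 × (1−f)/f ≈ 6 × 12 × 3.64052 ≈ 262.12 mg.

262 mg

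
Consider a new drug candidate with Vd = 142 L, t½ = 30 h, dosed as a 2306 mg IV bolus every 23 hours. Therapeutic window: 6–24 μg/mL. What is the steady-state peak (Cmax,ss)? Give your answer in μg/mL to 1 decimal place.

τ/t½ = 23/30 ≈ 0.76667, so fraction remaining f = (1/2)^(23/30) ≈ 0.5878.
At steady state, accumulation factor R = 1/(1 − e^(−kτ)) ≈ 2.4260.
Single-dose peak C₀ = D/Vd = 2306/142 ≈ 16.239 μg/mL.
Steady-state peak Cmax,ss = C₀·R ≈ 16.239 × 2.4260 ≈ 39.396 μg/mL.
Peak 39.4 μg/mL vs MTC 24 μg/mL: exceeds toxic threshold.

39.4 μg/mL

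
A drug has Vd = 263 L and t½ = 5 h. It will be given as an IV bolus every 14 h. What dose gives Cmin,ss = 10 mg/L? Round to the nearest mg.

τ/t½ = 14/5 ≈ 2.8, so f = (1/2)^(14/5) ≈ 0.143587.
Cmin,ss = (D/Vd)·f/(1−f), so D = Cmin,ss·Vd·(1−f)/f.
D = 10 × 263 × (1−f)/f ≈ 10 × 263 × 5.96442 ≈ 15686.42 mg.

15686 mg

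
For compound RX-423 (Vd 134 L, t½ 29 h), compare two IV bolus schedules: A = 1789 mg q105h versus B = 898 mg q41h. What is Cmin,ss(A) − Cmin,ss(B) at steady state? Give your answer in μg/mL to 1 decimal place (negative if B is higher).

-2.8 μg/mL

Regimen A: f = (1/2)^(105/29) ≈ 0.0813; Cmin,ss = (1789/134)·f/(1−f) ≈ 1.181 μg/mL.
Regimen B: f = (1/2)^(41/29) ≈ 0.3753; Cmin,ss = (898/134)·f/(1−f) ≈ 4.026 μg/mL.
Difference ≈ 1.181 − 4.026 ≈ -2.845 μg/mL.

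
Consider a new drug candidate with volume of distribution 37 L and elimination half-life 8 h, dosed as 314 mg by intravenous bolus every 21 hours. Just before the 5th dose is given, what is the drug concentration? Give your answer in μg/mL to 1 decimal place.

f = (1/2)^(τ/t½) = (1/2)^(21/8) ≈ 0.1621.
C₀ = D/Vd = 314/37 ≈ 8.486 μg/mL.
Before the 5th dose, 4 doses have been given. Superposition: Cmin = C₀·(f + f² + … + f^4).
≈ 8.486 × (0.1621 + 0.0263 + 0.0043 + 0.0007) ≈ 8.486 × 0.1934 ≈ 1.641 μg/mL.

1.6 μg/mL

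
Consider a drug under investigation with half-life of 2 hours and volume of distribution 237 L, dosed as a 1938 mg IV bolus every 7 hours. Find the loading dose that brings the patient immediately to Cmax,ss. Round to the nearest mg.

f = (1/2)^(7/2) ≈ 0.088388; accumulation ratio R = 1/(1−f) ≈ 1.09696.
Loading dose to hit Cmax,ss on first dose: D_load = D_maint·R ≈ 1938 × 1.09696 ≈ 2125.91 mg.

2126 mg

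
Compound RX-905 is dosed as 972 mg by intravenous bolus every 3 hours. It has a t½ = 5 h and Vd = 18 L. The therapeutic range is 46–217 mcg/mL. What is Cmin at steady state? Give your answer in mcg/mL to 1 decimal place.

Over one 3-h interval, 3/5 ≈ 0.6 half-lives elapse, leaving f ≈ 0.6598 of each dose.
At steady state, accumulation factor R = 1/(1 − e^(−kτ)) ≈ 2.9394.
Single-dose peak C₀ = D/Vd = 972/18 ≈ 54.000 mcg/mL.
Cmax,ss = C₀/(1 − f) ≈ 54.000/0.3402 ≈ 158.730 mcg/mL.
One interval later, Cmin,ss = Cmax,ss·e^(−kτ) ≈ 158.730 × 0.6598 ≈ 104.730 mcg/mL.
Trough 104.7 mcg/mL vs MEC 46 mcg/mL: adequate.

104.7 mcg/mL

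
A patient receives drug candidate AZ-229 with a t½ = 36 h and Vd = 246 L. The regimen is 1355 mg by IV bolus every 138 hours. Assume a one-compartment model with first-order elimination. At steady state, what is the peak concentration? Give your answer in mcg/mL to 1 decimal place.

Over one 138-h interval, 138/36 ≈ 3.8333 half-lives elapse, leaving f ≈ 0.0702 of each dose.
At steady state, accumulation factor R = 1/(1 − e^(−kτ)) ≈ 1.0755.
Single-dose peak C₀ = D/Vd = 1355/246 ≈ 5.508 mcg/mL.
Steady-state peak Cmax,ss = C₀·R ≈ 5.508 × 1.0755 ≈ 5.924 mcg/mL.

5.9 mcg/mL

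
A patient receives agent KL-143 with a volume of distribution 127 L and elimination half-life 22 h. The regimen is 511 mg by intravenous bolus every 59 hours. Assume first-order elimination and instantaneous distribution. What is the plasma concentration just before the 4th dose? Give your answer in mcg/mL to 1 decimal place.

0.7 mcg/mL

f = (1/2)^(τ/t½) = (1/2)^(59/22) ≈ 0.1558.
C₀ = D/Vd = 511/127 ≈ 4.024 mcg/mL.
Before the 4th dose, 3 doses have been given. Superposition: Cmin = C₀·(f + f² + … + f^3).
≈ 4.024 × (0.1558 + 0.0243 + 0.0038) ≈ 4.024 × 0.1839 ≈ 0.740 mcg/mL.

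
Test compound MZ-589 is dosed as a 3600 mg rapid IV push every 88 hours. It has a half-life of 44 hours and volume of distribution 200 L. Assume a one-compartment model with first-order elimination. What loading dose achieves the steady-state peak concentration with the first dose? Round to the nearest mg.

f = (1/2)^(88/44) ≈ 0.250000; accumulation ratio R = 1/(1−f) ≈ 1.33333.
Loading dose to hit Cmax,ss on first dose: D_load = D_maint·R ≈ 3600 × 1.33333 ≈ 4799.99 mg.

4800 mg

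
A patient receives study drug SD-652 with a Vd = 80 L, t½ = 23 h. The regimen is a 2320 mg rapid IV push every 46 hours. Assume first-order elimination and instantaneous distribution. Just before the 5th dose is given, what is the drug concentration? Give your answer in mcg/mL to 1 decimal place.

9.6 mcg/mL

f = (1/2)^(τ/t½) = (1/2)^(46/23) ≈ 0.2500.
C₀ = D/Vd = 2320/80 ≈ 29.000 mcg/mL.
Before the 5th dose, 4 doses have been given. Superposition: Cmin = C₀·(f + f² + … + f^4).
≈ 29.000 × (0.2500 + 0.0625 + 0.0156 + 0.0039) ≈ 29.000 × 0.3320 ≈ 9.628 mcg/mL.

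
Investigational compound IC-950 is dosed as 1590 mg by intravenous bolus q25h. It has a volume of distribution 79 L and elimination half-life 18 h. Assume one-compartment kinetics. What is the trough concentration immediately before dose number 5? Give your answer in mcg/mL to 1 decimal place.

12.2 mcg/mL

f = (1/2)^(τ/t½) = (1/2)^(25/18) ≈ 0.3819.
C₀ = D/Vd = 1590/79 ≈ 20.127 mcg/mL.
Before the 5th dose, 4 doses have been given. Superposition: Cmin = C₀·(f + f² + … + f^4).
≈ 20.127 × (0.3819 + 0.1458 + 0.0557 + 0.0213) ≈ 20.127 × 0.6047 ≈ 12.171 mcg/mL.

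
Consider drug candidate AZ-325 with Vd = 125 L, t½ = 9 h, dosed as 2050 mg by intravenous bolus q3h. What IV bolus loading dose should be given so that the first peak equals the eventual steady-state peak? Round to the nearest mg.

9937 mg

f = (1/2)^(3/9) ≈ 0.793701; accumulation ratio R = 1/(1−f) ≈ 4.84733.
Loading dose to hit Cmax,ss on first dose: D_load = D_maint·R ≈ 2050 × 4.84733 ≈ 9937.03 mg.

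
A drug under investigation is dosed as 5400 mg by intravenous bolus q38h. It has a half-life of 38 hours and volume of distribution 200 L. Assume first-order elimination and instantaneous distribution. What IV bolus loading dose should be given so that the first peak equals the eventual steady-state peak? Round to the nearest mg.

10800 mg

f = (1/2)^(38/38) ≈ 0.500000; accumulation ratio R = 1/(1−f) ≈ 2.00000.
Loading dose to hit Cmax,ss on first dose: D_load = D_maint·R ≈ 5400 × 2.00000 ≈ 10800.00 mg.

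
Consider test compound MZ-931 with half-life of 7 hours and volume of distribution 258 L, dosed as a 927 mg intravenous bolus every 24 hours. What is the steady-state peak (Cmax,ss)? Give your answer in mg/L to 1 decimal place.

Over one 24-h interval, 24/7 ≈ 3.4286 half-lives elapse, leaving f ≈ 0.0929 of each dose.
Accumulation ratio R = 1/(1 − f) ≈ 1/0.9071 ≈ 1.1024.
Single-dose peak C₀ = D/Vd = 927/258 ≈ 3.593 mg/L.
Cmax,ss = C₀/(1 − f) ≈ 3.593/0.9071 ≈ 3.961 mg/L.

4.0 mg/L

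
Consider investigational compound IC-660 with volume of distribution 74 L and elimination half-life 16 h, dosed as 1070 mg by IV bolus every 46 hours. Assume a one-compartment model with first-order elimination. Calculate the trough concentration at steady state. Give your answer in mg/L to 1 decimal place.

2.3 mg/L

k = ln2/t½ = ln2/16 ≈ 0.043322 h⁻¹; fraction remaining f = e^(−kτ) = e^(−0.043322×46) ≈ 0.1363.
Single-dose peak C₀ = D/Vd = 1070/74 ≈ 14.459 mg/L.
Steady-state trough Cmin,ss = C₀·f/(1−f) ≈ 14.459 × 0.1363/0.8637 ≈ 2.282 mg/L.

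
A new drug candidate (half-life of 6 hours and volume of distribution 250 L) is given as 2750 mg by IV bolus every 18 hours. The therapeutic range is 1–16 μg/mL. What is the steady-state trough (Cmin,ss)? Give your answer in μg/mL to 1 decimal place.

1.6 μg/mL

τ = 18 h = 3 half-lives, so f = (1/2)^3 = 0.125.
At steady state, R = 1/(1 − 0.125) = 8/7.
Single-dose peak C₀ = D/Vd = 2750/250 = 11 μg/mL.
Steady-state peak Cmax,ss = C₀·R = 11 × 8/7 ≈ 12.571 μg/mL.
Steady-state trough Cmin,ss = Cmax,ss·f ≈ 12.571 × 0.125 ≈ 1.571 μg/mL.
Trough 1.6 μg/mL vs MEC 1 μg/mL: adequate.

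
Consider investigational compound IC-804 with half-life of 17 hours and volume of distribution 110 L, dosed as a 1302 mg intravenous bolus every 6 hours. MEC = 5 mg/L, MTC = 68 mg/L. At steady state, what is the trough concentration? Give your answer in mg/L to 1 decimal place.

Over one 6-h interval, 6/17 ≈ 0.35294 half-lives elapse, leaving f ≈ 0.7830 of each dose.
Accumulation ratio R = 1/(1 − f) ≈ 1/0.2170 ≈ 4.6083.
Each bolus raises the concentration by D/Vd = 1302/110 ≈ 11.836 mg/L.
Steady-state peak Cmax,ss = C₀·R ≈ 11.836 × 4.6083 ≈ 54.544 mg/L.
One interval later, Cmin,ss = Cmax,ss·e^(−kτ) ≈ 54.544 × 0.7830 ≈ 42.708 mg/L.
Trough 42.7 mg/L vs MEC 5 mg/L: adequate.

42.7 mg/L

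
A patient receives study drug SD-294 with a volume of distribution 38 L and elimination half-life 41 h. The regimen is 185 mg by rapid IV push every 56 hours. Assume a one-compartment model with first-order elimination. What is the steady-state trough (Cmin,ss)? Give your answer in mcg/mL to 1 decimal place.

3.1 mcg/mL

τ/t½ = 56/41 ≈ 1.3659, so fraction remaining f = (1/2)^(56/41) ≈ 0.3880.
Each bolus raises the concentration by D/Vd = 185/38 ≈ 4.868 mcg/mL.
Steady-state trough Cmin,ss = C₀·f/(1−f) ≈ 4.868 × 0.3880/0.6120 ≈ 3.086 mcg/mL.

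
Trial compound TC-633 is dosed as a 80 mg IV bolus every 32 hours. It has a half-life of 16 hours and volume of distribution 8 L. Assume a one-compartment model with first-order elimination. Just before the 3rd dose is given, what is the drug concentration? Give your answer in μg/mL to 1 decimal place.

3.1 μg/mL

f = (1/2)^(τ/t½) = (1/2)^(32/16) ≈ 0.2500.
C₀ = D/Vd = 80/8 ≈ 10.000 μg/mL.
Before the 3rd dose, 2 doses have been given. Superposition: Cmin = C₀·(f + f²).
≈ 10.000 × (0.2500 + 0.0625) ≈ 10.000 × 0.3125 ≈ 3.125 μg/mL.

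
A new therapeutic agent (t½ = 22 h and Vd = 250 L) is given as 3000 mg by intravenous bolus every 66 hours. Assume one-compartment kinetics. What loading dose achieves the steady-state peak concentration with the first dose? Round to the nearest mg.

3429 mg

f = (1/2)^(66/22) ≈ 0.125000; accumulation ratio R = 1/(1−f) ≈ 1.14286.
Loading dose to hit Cmax,ss on first dose: D_load = D_maint·R ≈ 3000 × 1.14286 ≈ 3428.58 mg.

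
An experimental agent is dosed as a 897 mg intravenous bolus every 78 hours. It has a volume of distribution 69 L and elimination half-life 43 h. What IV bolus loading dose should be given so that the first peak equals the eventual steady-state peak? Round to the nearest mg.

f = (1/2)^(78/43) ≈ 0.284410; accumulation ratio R = 1/(1−f) ≈ 1.39745.
Loading dose to hit Cmax,ss on first dose: D_load = D_maint·R ≈ 897 × 1.39745 ≈ 1253.51 mg.

1254 mg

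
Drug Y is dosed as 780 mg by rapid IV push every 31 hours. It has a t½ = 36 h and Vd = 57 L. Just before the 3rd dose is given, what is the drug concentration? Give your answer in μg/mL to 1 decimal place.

11.7 μg/mL

f = (1/2)^(τ/t½) = (1/2)^(31/36) ≈ 0.5505.
C₀ = D/Vd = 780/57 ≈ 13.684 μg/mL.
Before the 3rd dose, 2 doses have been given. Superposition: Cmin = C₀·(f + f²).
≈ 13.684 × (0.5505 + 0.3031) ≈ 13.684 × 0.8536 ≈ 11.681 μg/mL.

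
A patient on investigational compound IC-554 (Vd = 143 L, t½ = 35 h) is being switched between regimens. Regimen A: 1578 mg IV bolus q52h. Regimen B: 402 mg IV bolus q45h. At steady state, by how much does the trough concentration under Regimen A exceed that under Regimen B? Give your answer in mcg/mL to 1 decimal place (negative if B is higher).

4.2 mcg/mL

Regimen A: f = (1/2)^(52/35) ≈ 0.3571; Cmin,ss = (1578/143)·f/(1−f) ≈ 6.129 mcg/mL.
Regimen B: f = (1/2)^(45/35) ≈ 0.4102; Cmin,ss = (402/143)·f/(1−f) ≈ 1.955 mcg/mL.
Difference ≈ 6.129 − 1.955 ≈ 4.174 mcg/mL.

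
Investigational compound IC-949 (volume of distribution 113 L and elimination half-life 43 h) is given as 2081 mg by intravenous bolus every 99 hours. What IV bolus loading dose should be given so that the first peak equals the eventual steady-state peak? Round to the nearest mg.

2610 mg

f = (1/2)^(99/43) ≈ 0.202736; accumulation ratio R = 1/(1−f) ≈ 1.25429.
Loading dose to hit Cmax,ss on first dose: D_load = D_maint·R ≈ 2081 × 1.25429 ≈ 2610.18 mg.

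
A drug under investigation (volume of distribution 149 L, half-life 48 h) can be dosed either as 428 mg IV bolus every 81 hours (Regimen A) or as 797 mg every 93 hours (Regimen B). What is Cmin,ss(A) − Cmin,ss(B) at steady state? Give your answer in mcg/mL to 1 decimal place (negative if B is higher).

-0.6 mcg/mL

Regimen A: f = (1/2)^(81/48) ≈ 0.3105; Cmin,ss = (428/149)·f/(1−f) ≈ 1.294 mcg/mL.
Regimen B: f = (1/2)^(93/48) ≈ 0.2611; Cmin,ss = (797/149)·f/(1−f) ≈ 1.890 mcg/mL.
Difference ≈ 1.294 − 1.890 ≈ -0.596 mcg/mL.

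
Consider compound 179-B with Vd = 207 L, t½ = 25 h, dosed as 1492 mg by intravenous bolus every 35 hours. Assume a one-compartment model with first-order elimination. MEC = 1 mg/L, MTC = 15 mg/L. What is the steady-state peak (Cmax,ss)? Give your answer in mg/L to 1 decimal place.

11.6 mg/L

τ/t½ = 35/25 ≈ 1.4, so fraction remaining f = (1/2)^(35/25) ≈ 0.3789.
Accumulation ratio R = 1/(1 − f) ≈ 1/0.6211 ≈ 1.6100.
Single-dose peak C₀ = D/Vd = 1492/207 ≈ 7.208 mg/L.
Cmax,ss = C₀/(1 − f) ≈ 7.208/0.6211 ≈ 11.605 mg/L.
Peak 11.6 mg/L vs MTC 15 mg/L: below toxic threshold.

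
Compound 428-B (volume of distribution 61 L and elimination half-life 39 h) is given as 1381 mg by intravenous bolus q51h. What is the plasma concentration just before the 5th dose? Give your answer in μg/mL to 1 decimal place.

14.9 μg/mL

f = (1/2)^(τ/t½) = (1/2)^(51/39) ≈ 0.4040.
C₀ = D/Vd = 1381/61 ≈ 22.639 μg/mL.
Before the 5th dose, 4 doses have been given. Superposition: Cmin = C₀·(f + f² + … + f^4).
≈ 22.639 × (0.4040 + 0.1632 + 0.0659 + 0.0266) ≈ 22.639 × 0.6597 ≈ 14.935 μg/mL.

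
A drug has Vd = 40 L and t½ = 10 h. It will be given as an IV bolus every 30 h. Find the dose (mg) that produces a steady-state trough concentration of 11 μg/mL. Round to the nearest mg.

τ/t½ = 30/10 ≈ 3, so f = (1/2)^(30/10) ≈ 0.125000.
Cmin,ss = (D/Vd)·f/(1−f), so D = Cmin,ss·Vd·(1−f)/f.
D = 11 × 40 × (1−f)/f ≈ 11 × 40 × 7.00000 ≈ 3080.00 mg.

3080 mg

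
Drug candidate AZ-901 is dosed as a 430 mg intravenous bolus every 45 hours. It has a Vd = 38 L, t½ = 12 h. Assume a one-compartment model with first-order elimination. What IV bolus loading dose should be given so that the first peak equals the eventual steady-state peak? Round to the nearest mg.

465 mg

f = (1/2)^(45/12) ≈ 0.074325; accumulation ratio R = 1/(1−f) ≈ 1.08029.
Loading dose to hit Cmax,ss on first dose: D_load = D_maint·R ≈ 430 × 1.08029 ≈ 464.52 mg.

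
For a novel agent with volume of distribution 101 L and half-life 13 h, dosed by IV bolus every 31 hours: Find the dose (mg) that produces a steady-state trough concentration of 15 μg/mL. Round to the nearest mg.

6396 mg

τ/t½ = 31/13 ≈ 2.3846, so f = (1/2)^(31/13) ≈ 0.191496.
Cmin,ss = (D/Vd)·f/(1−f), so D = Cmin,ss·Vd·(1−f)/f.
D = 15 × 101 × (1−f)/f ≈ 15 × 101 × 4.22204 ≈ 6396.39 mg.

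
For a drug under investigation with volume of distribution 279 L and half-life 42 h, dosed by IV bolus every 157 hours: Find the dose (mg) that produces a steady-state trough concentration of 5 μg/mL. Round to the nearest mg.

τ/t½ = 157/42 ≈ 3.7381, so f = (1/2)^(157/42) ≈ 0.074941.
Cmin,ss = (D/Vd)·f/(1−f), so D = Cmin,ss·Vd·(1−f)/f.
D = 5 × 279 × (1−f)/f ≈ 5 × 279 × 12.34383 ≈ 17219.64 mg.

17220 mg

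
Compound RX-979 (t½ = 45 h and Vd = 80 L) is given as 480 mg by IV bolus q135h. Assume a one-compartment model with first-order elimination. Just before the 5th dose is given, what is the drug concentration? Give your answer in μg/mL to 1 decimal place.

f = (1/2)^(τ/t½) = (1/2)^(135/45) ≈ 0.1250.
C₀ = D/Vd = 480/80 ≈ 6.000 μg/mL.
Before the 5th dose, 4 doses have been given. Superposition: Cmin = C₀·(f + f² + … + f^4).
≈ 6.000 × (0.1250 + 0.0156 + 0.0020 + 0.0002) ≈ 6.000 × 0.1428 ≈ 0.857 μg/mL.

0.9 μg/mL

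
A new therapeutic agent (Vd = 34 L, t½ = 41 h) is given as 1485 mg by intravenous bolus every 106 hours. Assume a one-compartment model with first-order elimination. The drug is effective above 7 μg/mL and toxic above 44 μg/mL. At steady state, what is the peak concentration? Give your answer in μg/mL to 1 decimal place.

52.4 μg/mL

k = ln2/t½ = ln2/41 ≈ 0.016906 h⁻¹; fraction remaining f = e^(−kτ) = e^(−0.016906×106) ≈ 0.1666.
Accumulation ratio R = 1/(1 − f) ≈ 1/0.8334 ≈ 1.1999.
Each bolus raises the concentration by D/Vd = 1485/34 ≈ 43.676 μg/mL.
Steady-state peak Cmax,ss = C₀·R ≈ 43.676 × 1.1999 ≈ 52.407 μg/mL.
Peak 52.4 μg/mL vs MTC 44 μg/mL: exceeds toxic threshold.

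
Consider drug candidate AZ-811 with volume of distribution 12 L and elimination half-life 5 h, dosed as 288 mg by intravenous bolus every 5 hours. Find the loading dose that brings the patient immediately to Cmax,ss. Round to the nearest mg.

576 mg

f = (1/2)^(5/5) ≈ 0.500000; accumulation ratio R = 1/(1−f) ≈ 2.00000.
Loading dose to hit Cmax,ss on first dose: D_load = D_maint·R ≈ 288 × 2.00000 ≈ 576.00 mg.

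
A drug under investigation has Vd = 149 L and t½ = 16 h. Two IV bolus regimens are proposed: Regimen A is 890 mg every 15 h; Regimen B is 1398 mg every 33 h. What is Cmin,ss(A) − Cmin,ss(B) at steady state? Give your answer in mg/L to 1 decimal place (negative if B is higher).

Regimen A: f = (1/2)^(15/16) ≈ 0.5221; Cmin,ss = (890/149)·f/(1−f) ≈ 6.526 mg/L.
Regimen B: f = (1/2)^(33/16) ≈ 0.2394; Cmin,ss = (1398/149)·f/(1−f) ≈ 2.953 mg/L.
Difference ≈ 6.526 − 2.953 ≈ 3.573 mg/L.

3.6 mg/L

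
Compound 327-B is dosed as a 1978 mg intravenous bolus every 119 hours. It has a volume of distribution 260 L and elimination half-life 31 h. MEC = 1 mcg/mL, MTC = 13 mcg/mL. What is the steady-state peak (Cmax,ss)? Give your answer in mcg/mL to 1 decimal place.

8.2 mcg/mL

Over one 119-h interval, 119/31 ≈ 3.8387 half-lives elapse, leaving f ≈ 0.0699 of each dose.
At steady state, accumulation factor R = 1/(1 − e^(−kτ)) ≈ 1.0752.
Each bolus raises the concentration by D/Vd = 1978/260 ≈ 7.608 mcg/mL.
Steady-state peak Cmax,ss = C₀·R ≈ 7.608 × 1.0752 ≈ 8.180 mcg/mL.
Peak 8.2 mcg/mL vs MTC 13 mcg/mL: below toxic threshold.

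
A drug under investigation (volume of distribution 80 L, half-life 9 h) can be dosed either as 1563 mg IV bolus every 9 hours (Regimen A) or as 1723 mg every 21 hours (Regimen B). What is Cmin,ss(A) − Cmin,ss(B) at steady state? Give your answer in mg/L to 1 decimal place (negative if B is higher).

Regimen A: f = (1/2)^(9/9) ≈ 0.5000; Cmin,ss = (1563/80)·f/(1−f) ≈ 19.538 mg/L.
Regimen B: f = (1/2)^(21/9) ≈ 0.1984; Cmin,ss = (1723/80)·f/(1−f) ≈ 5.331 mg/L.
Difference ≈ 19.538 − 5.331 ≈ 14.207 mg/L.

14.2 mg/L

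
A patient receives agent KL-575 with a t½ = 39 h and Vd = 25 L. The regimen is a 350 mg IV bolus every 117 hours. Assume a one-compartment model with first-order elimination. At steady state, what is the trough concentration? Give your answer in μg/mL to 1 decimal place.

2.0 μg/mL

τ = 117 h = 3 half-lives, so f = (1/2)^3 = 0.125.
Accumulation ratio R = 1/(1 − f) = 1/0.875 = 8/7.
Single-dose peak C₀ = D/Vd = 350/25 = 14 μg/mL.
Steady-state peak Cmax,ss = C₀·R = 14 × 8/7 ≈ 16.000 μg/mL.
Steady-state trough Cmin,ss = Cmax,ss·f ≈ 16.000 × 0.125 ≈ 2.000 μg/mL.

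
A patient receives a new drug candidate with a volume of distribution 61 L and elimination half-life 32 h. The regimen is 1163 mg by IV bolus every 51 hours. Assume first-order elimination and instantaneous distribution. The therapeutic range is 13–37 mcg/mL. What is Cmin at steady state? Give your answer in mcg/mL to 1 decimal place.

9.4 mcg/mL

τ/t½ = 51/32 ≈ 1.5938, so fraction remaining f = (1/2)^(51/32) ≈ 0.3313.
At steady state, accumulation factor R = 1/(1 − e^(−kτ)) ≈ 1.4954.
Each bolus raises the concentration by D/Vd = 1163/61 ≈ 19.066 mcg/mL.
Cmax,ss = C₀/(1 − f) ≈ 19.066/0.6687 ≈ 28.512 mcg/mL.
One interval later, Cmin,ss = Cmax,ss·e^(−kτ) ≈ 28.512 × 0.3313 ≈ 9.446 mcg/mL.
Trough 9.4 mcg/mL vs MEC 13 mcg/mL: subtherapeutic.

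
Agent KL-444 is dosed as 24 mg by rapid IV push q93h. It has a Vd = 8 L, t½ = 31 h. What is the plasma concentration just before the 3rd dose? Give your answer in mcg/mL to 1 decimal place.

f = (1/2)^(τ/t½) = (1/2)^(93/31) ≈ 0.1250.
C₀ = D/Vd = 24/8 ≈ 3.000 mcg/mL.
Before the 3rd dose, 2 doses have been given. Superposition: Cmin = C₀·(f + f²).
≈ 3.000 × (0.1250 + 0.0156) ≈ 3.000 × 0.1406 ≈ 0.422 mcg/mL.

0.4 mcg/mL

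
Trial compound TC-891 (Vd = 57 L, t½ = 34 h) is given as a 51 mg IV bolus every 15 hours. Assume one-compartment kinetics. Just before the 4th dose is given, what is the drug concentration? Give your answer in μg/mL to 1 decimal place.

1.5 μg/mL

f = (1/2)^(τ/t½) = (1/2)^(15/34) ≈ 0.7365.
C₀ = D/Vd = 51/57 ≈ 0.895 μg/mL.
Before the 4th dose, 3 doses have been given. Superposition: Cmin = C₀·(f + f² + … + f^3).
≈ 0.895 × (0.7365 + 0.5424 + 0.3995) ≈ 0.895 × 1.6784 ≈ 1.502 μg/mL.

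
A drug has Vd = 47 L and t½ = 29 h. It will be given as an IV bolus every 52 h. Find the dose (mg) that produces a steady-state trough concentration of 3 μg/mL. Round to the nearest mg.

348 mg

τ/t½ = 52/29 ≈ 1.7931, so f = (1/2)^(52/29) ≈ 0.288551.
Cmin,ss = (D/Vd)·f/(1−f), so D = Cmin,ss·Vd·(1−f)/f.
D = 3 × 47 × (1−f)/f ≈ 3 × 47 × 2.46559 ≈ 347.65 mg.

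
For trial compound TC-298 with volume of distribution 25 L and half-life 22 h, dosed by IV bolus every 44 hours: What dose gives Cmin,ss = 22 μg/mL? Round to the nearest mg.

1650 mg

τ/t½ = 44/22 ≈ 2, so f = (1/2)^(44/22) ≈ 0.250000.
Cmin,ss = (D/Vd)·f/(1−f), so D = Cmin,ss·Vd·(1−f)/f.
D = 22 × 25 × (1−f)/f ≈ 22 × 25 × 3.00000 ≈ 1650.00 mg.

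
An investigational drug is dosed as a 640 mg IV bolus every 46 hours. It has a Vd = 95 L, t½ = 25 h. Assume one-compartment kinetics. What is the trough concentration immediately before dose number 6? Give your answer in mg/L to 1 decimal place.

2.6 mg/L

f = (1/2)^(τ/t½) = (1/2)^(46/25) ≈ 0.2793.
C₀ = D/Vd = 640/95 ≈ 6.737 mg/L.
Before the 6th dose, 5 doses have been given. Superposition: Cmin = C₀·(f + f² + … + f^5).
≈ 6.737 × (0.2793 + 0.0780 + 0.0218 + 0.0061 + 0.0017) ≈ 6.737 × 0.3869 ≈ 2.607 mg/L.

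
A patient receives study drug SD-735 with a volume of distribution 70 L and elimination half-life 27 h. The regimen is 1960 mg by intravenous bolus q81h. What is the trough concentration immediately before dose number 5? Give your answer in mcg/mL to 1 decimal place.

4.0 mcg/mL

f = (1/2)^(τ/t½) = (1/2)^(81/27) ≈ 0.1250.
C₀ = D/Vd = 1960/70 ≈ 28.000 mcg/mL.
Before the 5th dose, 4 doses have been given. Superposition: Cmin = C₀·(f + f² + … + f^4).
≈ 28.000 × (0.1250 + 0.0156 + 0.0020 + 0.0002) ≈ 28.000 × 0.1428 ≈ 3.998 mcg/mL.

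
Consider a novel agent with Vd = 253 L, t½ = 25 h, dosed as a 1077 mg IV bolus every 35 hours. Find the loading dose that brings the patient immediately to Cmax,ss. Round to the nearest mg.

f = (1/2)^(35/25) ≈ 0.378929; accumulation ratio R = 1/(1−f) ≈ 1.61012.
Loading dose to hit Cmax,ss on first dose: D_load = D_maint·R ≈ 1077 × 1.61012 ≈ 1734.10 mg.

1734 mg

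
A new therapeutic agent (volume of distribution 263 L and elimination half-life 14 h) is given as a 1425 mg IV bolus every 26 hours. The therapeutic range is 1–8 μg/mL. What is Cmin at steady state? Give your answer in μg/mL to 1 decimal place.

2.1 μg/mL

k = ln2/t½ = ln2/14 ≈ 0.049511 h⁻¹; fraction remaining f = e^(−kτ) = e^(−0.049511×26) ≈ 0.2760.
Single-dose peak C₀ = D/Vd = 1425/263 ≈ 5.418 μg/mL.
Steady-state trough Cmin,ss = C₀·f/(1−f) ≈ 5.418 × 0.2760/0.7240 ≈ 2.065 μg/mL.
Trough 2.1 μg/mL vs MEC 1 μg/mL: adequate.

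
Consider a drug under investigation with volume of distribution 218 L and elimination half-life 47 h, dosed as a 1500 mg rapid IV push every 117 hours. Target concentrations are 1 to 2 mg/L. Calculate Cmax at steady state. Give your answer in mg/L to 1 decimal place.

τ/t½ = 117/47 ≈ 2.4894, so fraction remaining f = (1/2)^(117/47) ≈ 0.1781.
Accumulation ratio R = 1/(1 − f) ≈ 1/0.8219 ≈ 1.2167.
Single-dose peak C₀ = D/Vd = 1500/218 ≈ 6.881 mg/L.
Steady-state peak Cmax,ss = C₀·R ≈ 6.881 × 1.2167 ≈ 8.372 mg/L.
Peak 8.4 mg/L vs MTC 2 mg/L: exceeds toxic threshold.

8.4 mg/L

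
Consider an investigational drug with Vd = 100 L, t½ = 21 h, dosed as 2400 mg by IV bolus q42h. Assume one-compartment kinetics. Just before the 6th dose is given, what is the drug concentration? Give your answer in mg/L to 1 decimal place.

8.0 mg/L

f = (1/2)^(τ/t½) = (1/2)^(42/21) ≈ 0.2500.
C₀ = D/Vd = 2400/100 ≈ 24.000 mg/L.
Before the 6th dose, 5 doses have been given. Superposition: Cmin = C₀·(f + f² + … + f^5).
≈ 24.000 × (0.2500 + 0.0625 + 0.0156 + 0.0039 + 0.0010) ≈ 24.000 × 0.3330 ≈ 7.992 mg/L.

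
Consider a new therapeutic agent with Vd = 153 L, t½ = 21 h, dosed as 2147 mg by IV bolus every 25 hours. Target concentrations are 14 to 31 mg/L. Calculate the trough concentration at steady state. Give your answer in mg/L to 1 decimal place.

10.9 mg/L

k = ln2/t½ = ln2/21 ≈ 0.033007 h⁻¹; fraction remaining f = e^(−kτ) = e^(−0.033007×25) ≈ 0.4382.
Each bolus raises the concentration by D/Vd = 2147/153 ≈ 14.033 mg/L.
Steady-state trough Cmin,ss = C₀·f/(1−f) ≈ 14.033 × 0.4382/0.5618 ≈ 10.946 mg/L.
Trough 10.9 mg/L vs MEC 14 mg/L: subtherapeutic.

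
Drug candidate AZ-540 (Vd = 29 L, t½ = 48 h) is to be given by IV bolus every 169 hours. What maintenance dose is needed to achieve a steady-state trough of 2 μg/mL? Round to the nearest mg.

608 mg

τ/t½ = 169/48 ≈ 3.5208, so f = (1/2)^(169/48) ≈ 0.087121.
Cmin,ss = (D/Vd)·f/(1−f), so D = Cmin,ss·Vd·(1−f)/f.
D = 2 × 29 × (1−f)/f ≈ 2 × 29 × 10.47829 ≈ 607.74 mg.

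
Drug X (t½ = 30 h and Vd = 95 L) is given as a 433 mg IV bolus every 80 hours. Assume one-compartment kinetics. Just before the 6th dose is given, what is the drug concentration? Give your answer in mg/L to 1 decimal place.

0.9 mg/L

f = (1/2)^(τ/t½) = (1/2)^(80/30) ≈ 0.1575.
C₀ = D/Vd = 433/95 ≈ 4.558 mg/L.
Before the 6th dose, 5 doses have been given. Superposition: Cmin = C₀·(f + f² + … + f^5).
≈ 4.558 × (0.1575 + 0.0248 + 0.0039 + 0.0006 + 0.0001) ≈ 4.558 × 0.1869 ≈ 0.852 mg/L.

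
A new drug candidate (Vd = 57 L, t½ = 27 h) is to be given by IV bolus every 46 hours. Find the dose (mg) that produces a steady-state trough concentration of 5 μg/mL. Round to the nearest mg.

τ/t½ = 46/27 ≈ 1.7037, so f = (1/2)^(46/27) ≈ 0.306997.
Cmin,ss = (D/Vd)·f/(1−f), so D = Cmin,ss·Vd·(1−f)/f.
D = 5 × 57 × (1−f)/f ≈ 5 × 57 × 2.25736 ≈ 643.35 mg.

643 mg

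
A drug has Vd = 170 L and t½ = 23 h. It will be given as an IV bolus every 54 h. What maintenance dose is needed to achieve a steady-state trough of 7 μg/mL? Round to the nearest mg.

τ/t½ = 54/23 ≈ 2.3478, so f = (1/2)^(54/23) ≈ 0.196442.
Cmin,ss = (D/Vd)·f/(1−f), so D = Cmin,ss·Vd·(1−f)/f.
D = 7 × 170 × (1−f)/f ≈ 7 × 170 × 4.09056 ≈ 4867.77 mg.

4868 mg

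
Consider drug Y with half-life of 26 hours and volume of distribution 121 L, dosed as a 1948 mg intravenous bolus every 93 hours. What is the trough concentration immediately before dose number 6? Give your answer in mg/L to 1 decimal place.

f = (1/2)^(τ/t½) = (1/2)^(93/26) ≈ 0.0838.
C₀ = D/Vd = 1948/121 ≈ 16.099 mg/L.
Before the 6th dose, 5 doses have been given. Superposition: Cmin = C₀·(f + f² + … + f^5).
≈ 16.099 × (0.0838 + 0.0070 + 0.0006 + 0.0000 + 0.0000) ≈ 16.099 × 0.0914 ≈ 1.471 mg/L.

1.5 mg/L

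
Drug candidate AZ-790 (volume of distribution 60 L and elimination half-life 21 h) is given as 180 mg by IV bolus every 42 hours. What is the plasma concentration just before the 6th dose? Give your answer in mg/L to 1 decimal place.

f = (1/2)^(τ/t½) = (1/2)^(42/21) ≈ 0.2500.
C₀ = D/Vd = 180/60 ≈ 3.000 mg/L.
Before the 6th dose, 5 doses have been given. Superposition: Cmin = C₀·(f + f² + … + f^5).
≈ 3.000 × (0.2500 + 0.0625 + 0.0156 + 0.0039 + 0.0010) ≈ 3.000 × 0.3330 ≈ 0.999 mg/L.

1.0 mg/L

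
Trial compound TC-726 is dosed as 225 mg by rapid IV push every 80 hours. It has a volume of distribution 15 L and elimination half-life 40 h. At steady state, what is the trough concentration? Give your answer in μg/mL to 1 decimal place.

The dosing interval is 2 half-lives, so f = 2^(−2) = 0.25.
At steady state, R = 1/(1 − 0.25) = 4/3.
Single-dose peak C₀ = D/Vd = 225/15 = 15 μg/mL.
Steady-state peak Cmax,ss = C₀·R = 15 × 4/3 ≈ 20.000 μg/mL.
Steady-state trough Cmin,ss = Cmax,ss·f ≈ 20.000 × 0.25 ≈ 5.000 μg/mL.

5.0 μg/mL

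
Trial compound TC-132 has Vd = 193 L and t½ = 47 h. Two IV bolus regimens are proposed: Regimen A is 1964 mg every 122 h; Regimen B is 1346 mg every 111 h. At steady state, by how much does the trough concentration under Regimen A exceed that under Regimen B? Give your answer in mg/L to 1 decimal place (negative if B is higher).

0.3 mg/L

Regimen A: f = (1/2)^(122/47) ≈ 0.1654; Cmin,ss = (1964/193)·f/(1−f) ≈ 2.017 mg/L.
Regimen B: f = (1/2)^(111/47) ≈ 0.1946; Cmin,ss = (1346/193)·f/(1−f) ≈ 1.685 mg/L.
Difference ≈ 2.017 − 1.685 ≈ 0.332 mg/L.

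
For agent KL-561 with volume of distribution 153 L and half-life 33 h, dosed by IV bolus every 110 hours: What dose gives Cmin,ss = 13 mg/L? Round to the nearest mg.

τ/t½ = 110/33 ≈ 3.3333, so f = (1/2)^(110/33) ≈ 0.099213.
Cmin,ss = (D/Vd)·f/(1−f), so D = Cmin,ss·Vd·(1−f)/f.
D = 13 × 153 × (1−f)/f ≈ 13 × 153 × 9.07932 ≈ 18058.77 mg.

18059 mg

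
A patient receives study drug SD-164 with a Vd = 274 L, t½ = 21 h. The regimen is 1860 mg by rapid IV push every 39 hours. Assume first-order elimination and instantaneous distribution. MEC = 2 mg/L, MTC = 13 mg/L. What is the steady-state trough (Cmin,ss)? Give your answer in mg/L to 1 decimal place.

2.6 mg/L

τ/t½ = 39/21 ≈ 1.8571, so fraction remaining f = (1/2)^(39/21) ≈ 0.2760.
At steady state, accumulation factor R = 1/(1 − e^(−kτ)) ≈ 1.3812.
Each bolus raises the concentration by D/Vd = 1860/274 ≈ 6.788 mg/L.
Steady-state peak Cmax,ss = C₀·R ≈ 6.788 × 1.3812 ≈ 9.376 mg/L.
One interval later, Cmin,ss = Cmax,ss·e^(−kτ) ≈ 9.376 × 0.2760 ≈ 2.588 mg/L.
Trough 2.6 mg/L vs MEC 2 mg/L: adequate.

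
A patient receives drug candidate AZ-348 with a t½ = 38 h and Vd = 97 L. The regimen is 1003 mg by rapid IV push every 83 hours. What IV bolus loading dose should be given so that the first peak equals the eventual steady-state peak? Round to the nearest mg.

f = (1/2)^(83/38) ≈ 0.220033; accumulation ratio R = 1/(1−f) ≈ 1.28211.
Loading dose to hit Cmax,ss on first dose: D_load = D_maint·R ≈ 1003 × 1.28211 ≈ 1285.96 mg.

1286 mg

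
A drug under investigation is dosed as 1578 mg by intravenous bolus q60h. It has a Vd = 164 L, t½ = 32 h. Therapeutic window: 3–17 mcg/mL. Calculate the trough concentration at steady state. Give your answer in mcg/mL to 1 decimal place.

Over one 60-h interval, 60/32 ≈ 1.875 half-lives elapse, leaving f ≈ 0.2726 of each dose.
Accumulation ratio R = 1/(1 − f) ≈ 1/0.7274 ≈ 1.3748.
Single-dose peak C₀ = D/Vd = 1578/164 ≈ 9.622 mcg/mL.
Cmax,ss = C₀/(1 − f) ≈ 9.622/0.7274 ≈ 13.228 mcg/mL.
Steady-state trough Cmin,ss = Cmax,ss·f ≈ 13.228 × 0.2726 ≈ 3.606 mcg/mL.
Trough 3.6 mcg/mL vs MEC 3 mcg/mL: adequate.

3.6 mcg/mL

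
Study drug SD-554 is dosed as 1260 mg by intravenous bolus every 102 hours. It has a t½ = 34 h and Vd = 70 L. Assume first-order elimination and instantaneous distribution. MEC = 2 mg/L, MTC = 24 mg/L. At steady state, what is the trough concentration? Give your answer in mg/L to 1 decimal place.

The dosing interval is 3 half-lives, so f = 2^(−3) = 0.125.
At steady state, R = 1/(1 − 0.125) = 8/7.
Single-dose peak C₀ = D/Vd = 1260/70 = 18 mg/L.
Steady-state peak Cmax,ss = C₀·R = 18 × 8/7 ≈ 20.571 mg/L.
Steady-state trough Cmin,ss = Cmax,ss·f ≈ 20.571 × 0.125 ≈ 2.571 mg/L.
Trough 2.6 mg/L vs MEC 2 mg/L: adequate.

2.6 mg/L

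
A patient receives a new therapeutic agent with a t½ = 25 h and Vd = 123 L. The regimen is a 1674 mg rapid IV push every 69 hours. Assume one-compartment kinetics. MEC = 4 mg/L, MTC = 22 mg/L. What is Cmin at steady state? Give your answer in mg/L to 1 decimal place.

2.4 mg/L

Over one 69-h interval, 69/25 ≈ 2.76 half-lives elapse, leaving f ≈ 0.1476 of each dose.
At steady state, accumulation factor R = 1/(1 − e^(−kτ)) ≈ 1.1732.
Single-dose peak C₀ = D/Vd = 1674/123 ≈ 13.610 mg/L.
Steady-state peak Cmax,ss = C₀·R ≈ 13.610 × 1.1732 ≈ 15.967 mg/L.
Steady-state trough Cmin,ss = Cmax,ss·f ≈ 15.967 × 0.1476 ≈ 2.357 mg/L.
Trough 2.4 mg/L vs MEC 4 mg/L: subtherapeutic.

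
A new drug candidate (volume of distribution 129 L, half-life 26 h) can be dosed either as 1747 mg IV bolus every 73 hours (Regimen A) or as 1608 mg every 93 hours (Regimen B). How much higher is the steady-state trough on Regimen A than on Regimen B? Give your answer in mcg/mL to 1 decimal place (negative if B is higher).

1.1 mcg/mL

Regimen A: f = (1/2)^(73/26) ≈ 0.1428; Cmin,ss = (1747/129)·f/(1−f) ≈ 2.256 mcg/mL.
Regimen B: f = (1/2)^(93/26) ≈ 0.0838; Cmin,ss = (1608/129)·f/(1−f) ≈ 1.140 mcg/mL.
Difference ≈ 2.256 − 1.140 ≈ 1.116 mcg/mL.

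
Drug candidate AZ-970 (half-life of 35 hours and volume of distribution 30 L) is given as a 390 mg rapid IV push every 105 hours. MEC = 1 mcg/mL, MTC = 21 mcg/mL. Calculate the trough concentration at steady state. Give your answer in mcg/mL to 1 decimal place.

1.9 mcg/mL

The dosing interval is 3 half-lives, so f = 2^(−3) = 0.125.
At steady state, R = 1/(1 − 0.125) = 8/7.
Single-dose peak C₀ = D/Vd = 390/30 = 13 mcg/mL.
Steady-state peak Cmax,ss = C₀·R = 13 × 8/7 ≈ 14.857 mcg/mL.
Steady-state trough Cmin,ss = Cmax,ss·f ≈ 14.857 × 0.125 ≈ 1.857 mcg/mL.
Trough 1.9 mcg/mL vs MEC 1 mcg/mL: adequate.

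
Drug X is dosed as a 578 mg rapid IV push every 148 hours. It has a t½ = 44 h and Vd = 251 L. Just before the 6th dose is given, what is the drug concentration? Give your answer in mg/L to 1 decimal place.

0.2 mg/L

f = (1/2)^(τ/t½) = (1/2)^(148/44) ≈ 0.0972.
C₀ = D/Vd = 578/251 ≈ 2.303 mg/L.
Before the 6th dose, 5 doses have been given. Superposition: Cmin = C₀·(f + f² + … + f^5).
≈ 2.303 × (0.0972 + 0.0094 + 0.0009 + 0.0001 + 0.0000) ≈ 2.303 × 0.1076 ≈ 0.248 mg/L.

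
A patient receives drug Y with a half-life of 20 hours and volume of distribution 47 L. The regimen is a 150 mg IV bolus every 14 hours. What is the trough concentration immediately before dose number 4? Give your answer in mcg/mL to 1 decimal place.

f = (1/2)^(τ/t½) = (1/2)^(14/20) ≈ 0.6156.
C₀ = D/Vd = 150/47 ≈ 3.191 mcg/mL.
Before the 4th dose, 3 doses have been given. Superposition: Cmin = C₀·(f + f² + … + f^3).
≈ 3.191 × (0.6156 + 0.3790 + 0.2333) ≈ 3.191 × 1.2279 ≈ 3.918 mcg/mL.

3.9 mcg/mL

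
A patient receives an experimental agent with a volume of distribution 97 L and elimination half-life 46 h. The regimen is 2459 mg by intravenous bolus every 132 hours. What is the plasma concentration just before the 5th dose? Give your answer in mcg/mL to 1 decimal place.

f = (1/2)^(τ/t½) = (1/2)^(132/46) ≈ 0.1368.
C₀ = D/Vd = 2459/97 ≈ 25.351 mcg/mL.
Before the 5th dose, 4 doses have been given. Superposition: Cmin = C₀·(f + f² + … + f^4).
≈ 25.351 × (0.1368 + 0.0187 + 0.0026 + 0.0004) ≈ 25.351 × 0.1585 ≈ 4.018 mcg/mL.

4.0 mcg/mL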